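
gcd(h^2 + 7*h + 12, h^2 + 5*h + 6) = h + 3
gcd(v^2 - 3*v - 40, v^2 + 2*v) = 1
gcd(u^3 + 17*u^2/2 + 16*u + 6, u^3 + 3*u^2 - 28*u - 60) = u^2 + 8*u + 12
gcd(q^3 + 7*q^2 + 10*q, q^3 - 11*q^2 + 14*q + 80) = q + 2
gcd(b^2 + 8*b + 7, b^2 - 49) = b + 7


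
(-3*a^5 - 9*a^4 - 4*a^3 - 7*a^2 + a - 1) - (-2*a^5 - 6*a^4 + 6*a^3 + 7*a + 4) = -a^5 - 3*a^4 - 10*a^3 - 7*a^2 - 6*a - 5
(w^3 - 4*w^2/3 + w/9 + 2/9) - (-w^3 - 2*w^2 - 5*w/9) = 2*w^3 + 2*w^2/3 + 2*w/3 + 2/9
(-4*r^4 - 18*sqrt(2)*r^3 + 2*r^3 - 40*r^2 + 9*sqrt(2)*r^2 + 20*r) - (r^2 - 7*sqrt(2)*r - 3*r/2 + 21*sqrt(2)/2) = -4*r^4 - 18*sqrt(2)*r^3 + 2*r^3 - 41*r^2 + 9*sqrt(2)*r^2 + 7*sqrt(2)*r + 43*r/2 - 21*sqrt(2)/2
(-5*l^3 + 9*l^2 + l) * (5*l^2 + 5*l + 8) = -25*l^5 + 20*l^4 + 10*l^3 + 77*l^2 + 8*l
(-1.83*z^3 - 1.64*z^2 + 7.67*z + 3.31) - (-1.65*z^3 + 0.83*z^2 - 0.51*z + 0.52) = -0.18*z^3 - 2.47*z^2 + 8.18*z + 2.79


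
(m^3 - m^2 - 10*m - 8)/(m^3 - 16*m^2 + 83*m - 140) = (m^2 + 3*m + 2)/(m^2 - 12*m + 35)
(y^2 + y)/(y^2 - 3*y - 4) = y/(y - 4)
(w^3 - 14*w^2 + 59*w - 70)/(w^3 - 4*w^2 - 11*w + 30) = (w - 7)/(w + 3)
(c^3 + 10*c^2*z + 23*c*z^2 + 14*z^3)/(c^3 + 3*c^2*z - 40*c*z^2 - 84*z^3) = (-c - z)/(-c + 6*z)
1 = 1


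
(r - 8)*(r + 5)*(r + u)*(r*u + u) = r^4*u + r^3*u^2 - 2*r^3*u - 2*r^2*u^2 - 43*r^2*u - 43*r*u^2 - 40*r*u - 40*u^2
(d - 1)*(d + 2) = d^2 + d - 2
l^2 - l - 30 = (l - 6)*(l + 5)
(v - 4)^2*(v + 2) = v^3 - 6*v^2 + 32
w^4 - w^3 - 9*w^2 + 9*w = w*(w - 3)*(w - 1)*(w + 3)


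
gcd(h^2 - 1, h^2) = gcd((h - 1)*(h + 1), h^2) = 1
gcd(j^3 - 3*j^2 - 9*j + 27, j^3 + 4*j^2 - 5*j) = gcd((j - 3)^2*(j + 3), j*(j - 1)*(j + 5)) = 1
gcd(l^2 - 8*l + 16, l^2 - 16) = l - 4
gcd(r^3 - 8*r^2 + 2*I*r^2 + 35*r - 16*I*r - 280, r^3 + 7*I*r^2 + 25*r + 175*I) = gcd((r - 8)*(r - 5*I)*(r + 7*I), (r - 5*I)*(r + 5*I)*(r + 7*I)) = r^2 + 2*I*r + 35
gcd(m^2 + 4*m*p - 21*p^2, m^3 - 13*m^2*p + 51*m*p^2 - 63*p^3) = -m + 3*p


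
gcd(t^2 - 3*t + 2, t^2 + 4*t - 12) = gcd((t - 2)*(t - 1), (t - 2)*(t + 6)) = t - 2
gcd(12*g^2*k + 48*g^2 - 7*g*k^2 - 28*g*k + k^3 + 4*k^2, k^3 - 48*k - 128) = k + 4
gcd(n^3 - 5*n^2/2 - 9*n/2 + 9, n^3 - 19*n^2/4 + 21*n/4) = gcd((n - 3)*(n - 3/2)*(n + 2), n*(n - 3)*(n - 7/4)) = n - 3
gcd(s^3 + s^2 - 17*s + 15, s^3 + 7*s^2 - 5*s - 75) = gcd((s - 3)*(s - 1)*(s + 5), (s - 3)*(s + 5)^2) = s^2 + 2*s - 15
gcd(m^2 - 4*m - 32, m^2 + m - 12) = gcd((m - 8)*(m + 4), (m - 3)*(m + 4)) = m + 4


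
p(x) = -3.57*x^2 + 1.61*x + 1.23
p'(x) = 1.61 - 7.14*x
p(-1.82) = -13.53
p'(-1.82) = 14.60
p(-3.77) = -55.58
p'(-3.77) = 28.53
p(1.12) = -1.45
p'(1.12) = -6.39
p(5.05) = -81.68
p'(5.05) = -34.45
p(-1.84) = -13.82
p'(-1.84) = 14.75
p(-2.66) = -28.31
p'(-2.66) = 20.60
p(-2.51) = -25.30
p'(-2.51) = 19.53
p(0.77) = 0.35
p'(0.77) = -3.89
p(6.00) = -117.63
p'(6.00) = -41.23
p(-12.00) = -532.17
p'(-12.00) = 87.29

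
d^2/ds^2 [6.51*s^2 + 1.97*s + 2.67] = 13.0200000000000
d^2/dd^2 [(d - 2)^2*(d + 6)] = 6*d + 4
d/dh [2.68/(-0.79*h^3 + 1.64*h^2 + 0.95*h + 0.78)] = (6.3516*h^2 - 8.7904*h - 2.546)/(-0.79*h^3 + 1.64*h^2 + 0.95*h + 0.78)^2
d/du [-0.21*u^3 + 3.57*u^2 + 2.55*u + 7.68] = -0.63*u^2 + 7.14*u + 2.55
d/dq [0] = 0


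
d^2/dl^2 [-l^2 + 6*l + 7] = -2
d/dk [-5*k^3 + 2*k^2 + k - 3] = -15*k^2 + 4*k + 1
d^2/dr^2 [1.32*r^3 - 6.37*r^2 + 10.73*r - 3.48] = 7.92*r - 12.74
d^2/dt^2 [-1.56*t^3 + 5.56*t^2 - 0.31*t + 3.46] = 11.12 - 9.36*t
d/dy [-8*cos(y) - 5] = 8*sin(y)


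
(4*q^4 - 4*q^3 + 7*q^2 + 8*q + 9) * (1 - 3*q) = -12*q^5 + 16*q^4 - 25*q^3 - 17*q^2 - 19*q + 9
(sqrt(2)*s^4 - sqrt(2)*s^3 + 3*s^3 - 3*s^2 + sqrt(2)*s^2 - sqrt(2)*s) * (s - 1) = sqrt(2)*s^5 - 2*sqrt(2)*s^4 + 3*s^4 - 6*s^3 + 2*sqrt(2)*s^3 - 2*sqrt(2)*s^2 + 3*s^2 + sqrt(2)*s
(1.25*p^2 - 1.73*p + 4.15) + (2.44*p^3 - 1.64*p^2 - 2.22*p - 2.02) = 2.44*p^3 - 0.39*p^2 - 3.95*p + 2.13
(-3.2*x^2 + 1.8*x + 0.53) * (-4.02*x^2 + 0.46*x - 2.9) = 12.864*x^4 - 8.708*x^3 + 7.9774*x^2 - 4.9762*x - 1.537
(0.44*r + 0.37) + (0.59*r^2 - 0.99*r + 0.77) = 0.59*r^2 - 0.55*r + 1.14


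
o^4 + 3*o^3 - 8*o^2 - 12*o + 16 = (o - 2)*(o - 1)*(o + 2)*(o + 4)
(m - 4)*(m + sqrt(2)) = m^2 - 4*m + sqrt(2)*m - 4*sqrt(2)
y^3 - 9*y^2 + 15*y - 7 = (y - 7)*(y - 1)^2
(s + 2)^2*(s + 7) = s^3 + 11*s^2 + 32*s + 28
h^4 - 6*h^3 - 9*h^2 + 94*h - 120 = (h - 5)*(h - 3)*(h - 2)*(h + 4)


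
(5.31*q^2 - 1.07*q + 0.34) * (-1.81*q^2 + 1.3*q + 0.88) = -9.6111*q^4 + 8.8397*q^3 + 2.6664*q^2 - 0.4996*q + 0.2992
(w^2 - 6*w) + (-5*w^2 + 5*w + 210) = -4*w^2 - w + 210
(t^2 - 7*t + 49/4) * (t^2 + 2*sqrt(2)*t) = t^4 - 7*t^3 + 2*sqrt(2)*t^3 - 14*sqrt(2)*t^2 + 49*t^2/4 + 49*sqrt(2)*t/2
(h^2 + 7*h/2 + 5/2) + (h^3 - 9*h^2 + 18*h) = h^3 - 8*h^2 + 43*h/2 + 5/2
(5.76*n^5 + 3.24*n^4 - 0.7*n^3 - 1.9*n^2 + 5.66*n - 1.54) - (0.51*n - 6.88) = 5.76*n^5 + 3.24*n^4 - 0.7*n^3 - 1.9*n^2 + 5.15*n + 5.34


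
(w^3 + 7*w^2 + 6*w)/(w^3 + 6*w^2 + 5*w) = (w + 6)/(w + 5)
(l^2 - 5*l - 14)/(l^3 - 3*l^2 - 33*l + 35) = (l + 2)/(l^2 + 4*l - 5)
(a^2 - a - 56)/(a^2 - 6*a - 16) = (a + 7)/(a + 2)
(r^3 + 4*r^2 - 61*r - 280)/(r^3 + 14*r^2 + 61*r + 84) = (r^2 - 3*r - 40)/(r^2 + 7*r + 12)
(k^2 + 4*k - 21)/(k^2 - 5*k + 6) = (k + 7)/(k - 2)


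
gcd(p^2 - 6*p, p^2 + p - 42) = p - 6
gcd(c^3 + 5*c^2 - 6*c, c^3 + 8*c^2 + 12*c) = c^2 + 6*c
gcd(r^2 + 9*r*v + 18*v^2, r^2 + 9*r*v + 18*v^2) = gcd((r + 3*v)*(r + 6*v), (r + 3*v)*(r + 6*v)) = r^2 + 9*r*v + 18*v^2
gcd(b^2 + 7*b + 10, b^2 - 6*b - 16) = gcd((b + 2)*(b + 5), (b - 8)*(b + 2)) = b + 2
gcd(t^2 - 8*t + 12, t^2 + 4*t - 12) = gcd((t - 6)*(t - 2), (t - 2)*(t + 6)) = t - 2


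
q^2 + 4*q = q*(q + 4)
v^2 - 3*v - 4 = (v - 4)*(v + 1)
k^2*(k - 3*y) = k^3 - 3*k^2*y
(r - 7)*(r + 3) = r^2 - 4*r - 21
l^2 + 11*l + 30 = (l + 5)*(l + 6)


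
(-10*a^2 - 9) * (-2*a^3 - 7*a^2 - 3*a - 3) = 20*a^5 + 70*a^4 + 48*a^3 + 93*a^2 + 27*a + 27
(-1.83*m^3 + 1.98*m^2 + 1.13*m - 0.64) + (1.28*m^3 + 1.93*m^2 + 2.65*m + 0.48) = -0.55*m^3 + 3.91*m^2 + 3.78*m - 0.16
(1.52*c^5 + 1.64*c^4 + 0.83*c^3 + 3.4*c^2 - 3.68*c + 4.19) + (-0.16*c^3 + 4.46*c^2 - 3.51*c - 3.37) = 1.52*c^5 + 1.64*c^4 + 0.67*c^3 + 7.86*c^2 - 7.19*c + 0.82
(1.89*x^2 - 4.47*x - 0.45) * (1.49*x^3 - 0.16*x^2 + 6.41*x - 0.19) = 2.8161*x^5 - 6.9627*x^4 + 12.1596*x^3 - 28.9398*x^2 - 2.0352*x + 0.0855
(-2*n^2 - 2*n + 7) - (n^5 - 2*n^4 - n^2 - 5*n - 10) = -n^5 + 2*n^4 - n^2 + 3*n + 17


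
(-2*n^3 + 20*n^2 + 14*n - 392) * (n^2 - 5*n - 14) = -2*n^5 + 30*n^4 - 58*n^3 - 742*n^2 + 1764*n + 5488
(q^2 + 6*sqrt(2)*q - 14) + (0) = q^2 + 6*sqrt(2)*q - 14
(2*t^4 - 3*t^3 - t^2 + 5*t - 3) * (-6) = -12*t^4 + 18*t^3 + 6*t^2 - 30*t + 18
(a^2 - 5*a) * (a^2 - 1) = a^4 - 5*a^3 - a^2 + 5*a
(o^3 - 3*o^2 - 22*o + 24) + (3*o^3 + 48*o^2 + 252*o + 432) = 4*o^3 + 45*o^2 + 230*o + 456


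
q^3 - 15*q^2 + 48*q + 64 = (q - 8)^2*(q + 1)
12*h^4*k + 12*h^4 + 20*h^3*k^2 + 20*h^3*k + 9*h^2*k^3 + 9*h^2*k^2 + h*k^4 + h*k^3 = (h + k)*(2*h + k)*(6*h + k)*(h*k + h)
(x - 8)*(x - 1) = x^2 - 9*x + 8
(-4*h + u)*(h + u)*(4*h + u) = -16*h^3 - 16*h^2*u + h*u^2 + u^3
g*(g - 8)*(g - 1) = g^3 - 9*g^2 + 8*g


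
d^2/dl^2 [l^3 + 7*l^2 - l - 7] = 6*l + 14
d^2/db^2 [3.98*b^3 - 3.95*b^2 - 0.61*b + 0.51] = 23.88*b - 7.9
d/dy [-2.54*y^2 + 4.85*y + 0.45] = 4.85 - 5.08*y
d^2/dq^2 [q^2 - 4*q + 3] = 2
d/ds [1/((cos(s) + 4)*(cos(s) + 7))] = (2*cos(s) + 11)*sin(s)/((cos(s) + 4)^2*(cos(s) + 7)^2)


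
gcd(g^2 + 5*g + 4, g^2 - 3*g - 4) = g + 1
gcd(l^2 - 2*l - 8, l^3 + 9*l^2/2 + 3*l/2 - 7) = l + 2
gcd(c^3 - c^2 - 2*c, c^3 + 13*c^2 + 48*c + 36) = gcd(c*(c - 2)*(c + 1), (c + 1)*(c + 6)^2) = c + 1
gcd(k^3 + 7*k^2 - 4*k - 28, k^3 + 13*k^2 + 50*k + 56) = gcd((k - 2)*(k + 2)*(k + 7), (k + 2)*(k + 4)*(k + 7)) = k^2 + 9*k + 14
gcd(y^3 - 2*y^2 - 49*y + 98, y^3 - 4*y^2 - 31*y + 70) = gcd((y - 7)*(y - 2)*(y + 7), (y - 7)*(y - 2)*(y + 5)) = y^2 - 9*y + 14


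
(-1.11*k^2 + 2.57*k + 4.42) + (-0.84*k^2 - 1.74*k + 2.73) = -1.95*k^2 + 0.83*k + 7.15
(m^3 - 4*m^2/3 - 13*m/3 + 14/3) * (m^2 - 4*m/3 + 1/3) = m^5 - 8*m^4/3 - 20*m^3/9 + 10*m^2 - 23*m/3 + 14/9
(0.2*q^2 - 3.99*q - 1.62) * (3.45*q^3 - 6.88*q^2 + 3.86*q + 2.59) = 0.69*q^5 - 15.1415*q^4 + 22.6342*q^3 - 3.7378*q^2 - 16.5873*q - 4.1958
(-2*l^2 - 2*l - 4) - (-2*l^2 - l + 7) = -l - 11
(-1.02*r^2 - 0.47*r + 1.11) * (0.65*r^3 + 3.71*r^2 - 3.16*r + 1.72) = -0.663*r^5 - 4.0897*r^4 + 2.201*r^3 + 3.8489*r^2 - 4.316*r + 1.9092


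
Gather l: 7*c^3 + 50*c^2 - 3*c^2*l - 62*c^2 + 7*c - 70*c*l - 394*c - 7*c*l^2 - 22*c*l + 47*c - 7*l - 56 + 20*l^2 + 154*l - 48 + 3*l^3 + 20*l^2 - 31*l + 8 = 7*c^3 - 12*c^2 - 340*c + 3*l^3 + l^2*(40 - 7*c) + l*(-3*c^2 - 92*c + 116) - 96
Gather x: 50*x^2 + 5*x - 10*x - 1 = 50*x^2 - 5*x - 1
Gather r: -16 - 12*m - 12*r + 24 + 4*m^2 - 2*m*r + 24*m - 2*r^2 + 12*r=4*m^2 - 2*m*r + 12*m - 2*r^2 + 8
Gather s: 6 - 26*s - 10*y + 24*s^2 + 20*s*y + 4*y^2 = 24*s^2 + s*(20*y - 26) + 4*y^2 - 10*y + 6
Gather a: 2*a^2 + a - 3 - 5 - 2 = 2*a^2 + a - 10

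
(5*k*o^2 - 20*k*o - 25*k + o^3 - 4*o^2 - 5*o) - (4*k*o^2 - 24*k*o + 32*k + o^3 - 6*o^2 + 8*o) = k*o^2 + 4*k*o - 57*k + 2*o^2 - 13*o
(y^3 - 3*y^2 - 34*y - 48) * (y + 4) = y^4 + y^3 - 46*y^2 - 184*y - 192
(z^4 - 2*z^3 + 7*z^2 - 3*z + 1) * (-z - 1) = -z^5 + z^4 - 5*z^3 - 4*z^2 + 2*z - 1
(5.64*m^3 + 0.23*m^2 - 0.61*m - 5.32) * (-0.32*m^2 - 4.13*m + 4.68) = -1.8048*m^5 - 23.3668*m^4 + 25.6405*m^3 + 5.2981*m^2 + 19.1168*m - 24.8976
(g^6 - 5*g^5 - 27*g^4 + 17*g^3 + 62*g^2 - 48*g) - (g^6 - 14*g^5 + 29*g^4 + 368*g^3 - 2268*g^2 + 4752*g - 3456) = 9*g^5 - 56*g^4 - 351*g^3 + 2330*g^2 - 4800*g + 3456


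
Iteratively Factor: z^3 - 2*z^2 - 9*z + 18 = (z + 3)*(z^2 - 5*z + 6) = (z - 2)*(z + 3)*(z - 3)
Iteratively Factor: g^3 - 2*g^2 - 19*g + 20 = (g - 5)*(g^2 + 3*g - 4) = (g - 5)*(g - 1)*(g + 4)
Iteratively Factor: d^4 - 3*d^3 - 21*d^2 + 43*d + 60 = (d + 4)*(d^3 - 7*d^2 + 7*d + 15) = (d - 5)*(d + 4)*(d^2 - 2*d - 3) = (d - 5)*(d - 3)*(d + 4)*(d + 1)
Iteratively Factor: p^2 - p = (p - 1)*(p)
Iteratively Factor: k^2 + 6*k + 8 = (k + 2)*(k + 4)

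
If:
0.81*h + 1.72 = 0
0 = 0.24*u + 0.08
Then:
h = -2.12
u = -0.33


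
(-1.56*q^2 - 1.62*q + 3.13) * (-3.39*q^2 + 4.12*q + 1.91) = 5.2884*q^4 - 0.9354*q^3 - 20.2647*q^2 + 9.8014*q + 5.9783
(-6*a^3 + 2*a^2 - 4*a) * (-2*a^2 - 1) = 12*a^5 - 4*a^4 + 14*a^3 - 2*a^2 + 4*a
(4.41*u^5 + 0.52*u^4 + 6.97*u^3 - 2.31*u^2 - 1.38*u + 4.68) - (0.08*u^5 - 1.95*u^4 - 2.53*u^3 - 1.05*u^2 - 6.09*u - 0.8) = 4.33*u^5 + 2.47*u^4 + 9.5*u^3 - 1.26*u^2 + 4.71*u + 5.48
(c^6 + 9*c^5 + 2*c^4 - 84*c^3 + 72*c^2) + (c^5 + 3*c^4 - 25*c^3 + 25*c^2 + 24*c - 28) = c^6 + 10*c^5 + 5*c^4 - 109*c^3 + 97*c^2 + 24*c - 28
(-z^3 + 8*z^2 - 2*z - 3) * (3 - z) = z^4 - 11*z^3 + 26*z^2 - 3*z - 9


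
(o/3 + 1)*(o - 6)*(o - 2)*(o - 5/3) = o^4/3 - 20*o^3/9 - 11*o^2/9 + 56*o/3 - 20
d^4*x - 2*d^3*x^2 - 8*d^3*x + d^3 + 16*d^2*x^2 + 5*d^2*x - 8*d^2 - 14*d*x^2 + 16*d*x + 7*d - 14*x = (d - 7)*(d - 1)*(d - 2*x)*(d*x + 1)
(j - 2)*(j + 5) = j^2 + 3*j - 10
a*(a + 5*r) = a^2 + 5*a*r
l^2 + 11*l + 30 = (l + 5)*(l + 6)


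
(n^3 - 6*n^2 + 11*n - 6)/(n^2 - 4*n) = (n^3 - 6*n^2 + 11*n - 6)/(n*(n - 4))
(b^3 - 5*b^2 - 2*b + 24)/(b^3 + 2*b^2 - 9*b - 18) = (b - 4)/(b + 3)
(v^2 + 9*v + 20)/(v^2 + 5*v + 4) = (v + 5)/(v + 1)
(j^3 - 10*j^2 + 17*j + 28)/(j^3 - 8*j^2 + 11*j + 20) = (j - 7)/(j - 5)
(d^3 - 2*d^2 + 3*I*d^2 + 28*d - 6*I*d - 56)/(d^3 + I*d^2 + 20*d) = (d^2 + d*(-2 + 7*I) - 14*I)/(d*(d + 5*I))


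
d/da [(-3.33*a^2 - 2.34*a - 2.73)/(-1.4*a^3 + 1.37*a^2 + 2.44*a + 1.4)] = (-4.662*a^4 - 6.552*a^3 - 16.3854*a^2 - 1.8438*a + 3.3852)/(1.96*a^6 - 3.836*a^5 - 4.9551*a^4 + 2.7656*a^3 + 9.7896*a^2 + 6.832*a + 1.96)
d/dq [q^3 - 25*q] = 3*q^2 - 25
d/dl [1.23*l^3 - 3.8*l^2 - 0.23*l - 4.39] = 3.69*l^2 - 7.6*l - 0.23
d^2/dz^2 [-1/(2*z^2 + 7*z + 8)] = 2*(4*z^2 + 14*z - (4*z + 7)^2 + 16)/(2*z^2 + 7*z + 8)^3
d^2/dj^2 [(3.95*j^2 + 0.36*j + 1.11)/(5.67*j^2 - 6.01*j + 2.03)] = (-1.13686837721616e-13*j^4 + 292.353138*j^3 - 58.677696*j^2 - 251.812638*j + 95.973526)/(182.284263*j^6 - 579.644667*j^5 + 810.189702*j^4 - 632.136007*j^3 + 290.067918*j^2 - 74.299827*j + 8.365427)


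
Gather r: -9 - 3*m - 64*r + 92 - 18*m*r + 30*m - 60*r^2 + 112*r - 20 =27*m - 60*r^2 + r*(48 - 18*m) + 63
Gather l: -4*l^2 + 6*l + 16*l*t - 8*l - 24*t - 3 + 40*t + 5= -4*l^2 + l*(16*t - 2) + 16*t + 2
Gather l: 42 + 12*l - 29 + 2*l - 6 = 14*l + 7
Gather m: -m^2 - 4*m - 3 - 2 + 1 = -m^2 - 4*m - 4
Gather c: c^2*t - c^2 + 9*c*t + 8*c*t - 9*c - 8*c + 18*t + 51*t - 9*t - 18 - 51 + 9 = c^2*(t - 1) + c*(17*t - 17) + 60*t - 60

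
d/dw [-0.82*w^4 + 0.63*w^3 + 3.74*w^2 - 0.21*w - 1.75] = -3.28*w^3 + 1.89*w^2 + 7.48*w - 0.21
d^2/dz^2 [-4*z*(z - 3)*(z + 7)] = -24*z - 32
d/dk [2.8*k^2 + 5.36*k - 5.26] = 5.6*k + 5.36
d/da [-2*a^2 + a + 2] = 1 - 4*a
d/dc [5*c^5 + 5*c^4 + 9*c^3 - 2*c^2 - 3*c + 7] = 25*c^4 + 20*c^3 + 27*c^2 - 4*c - 3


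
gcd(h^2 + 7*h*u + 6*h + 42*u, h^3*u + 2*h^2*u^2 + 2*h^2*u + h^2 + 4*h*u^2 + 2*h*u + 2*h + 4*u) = 1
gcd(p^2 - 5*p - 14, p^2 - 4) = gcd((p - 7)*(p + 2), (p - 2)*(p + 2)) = p + 2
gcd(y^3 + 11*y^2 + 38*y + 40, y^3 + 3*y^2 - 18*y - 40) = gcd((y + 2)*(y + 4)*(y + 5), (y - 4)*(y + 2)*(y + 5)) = y^2 + 7*y + 10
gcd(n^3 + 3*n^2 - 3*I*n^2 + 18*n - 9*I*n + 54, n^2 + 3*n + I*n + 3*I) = n + 3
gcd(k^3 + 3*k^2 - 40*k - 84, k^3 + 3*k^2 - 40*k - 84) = k^3 + 3*k^2 - 40*k - 84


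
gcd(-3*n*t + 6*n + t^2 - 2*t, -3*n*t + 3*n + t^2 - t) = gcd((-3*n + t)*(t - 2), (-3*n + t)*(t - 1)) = -3*n + t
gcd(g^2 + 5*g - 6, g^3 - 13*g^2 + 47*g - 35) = g - 1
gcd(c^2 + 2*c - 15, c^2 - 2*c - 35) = c + 5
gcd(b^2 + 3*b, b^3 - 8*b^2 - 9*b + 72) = b + 3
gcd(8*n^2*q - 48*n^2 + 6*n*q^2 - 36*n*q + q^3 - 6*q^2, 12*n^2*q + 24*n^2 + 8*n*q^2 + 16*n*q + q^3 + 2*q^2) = 2*n + q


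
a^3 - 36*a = a*(a - 6)*(a + 6)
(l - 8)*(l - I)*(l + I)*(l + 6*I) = l^4 - 8*l^3 + 6*I*l^3 + l^2 - 48*I*l^2 - 8*l + 6*I*l - 48*I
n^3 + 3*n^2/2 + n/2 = n*(n + 1/2)*(n + 1)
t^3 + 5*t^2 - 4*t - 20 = (t - 2)*(t + 2)*(t + 5)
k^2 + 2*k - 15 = (k - 3)*(k + 5)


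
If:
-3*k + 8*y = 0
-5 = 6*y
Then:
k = -20/9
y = -5/6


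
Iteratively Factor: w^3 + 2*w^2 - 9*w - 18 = (w + 3)*(w^2 - w - 6) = (w - 3)*(w + 3)*(w + 2)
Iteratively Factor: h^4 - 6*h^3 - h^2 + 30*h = (h + 2)*(h^3 - 8*h^2 + 15*h) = (h - 3)*(h + 2)*(h^2 - 5*h) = (h - 5)*(h - 3)*(h + 2)*(h)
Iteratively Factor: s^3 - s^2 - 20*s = (s + 4)*(s^2 - 5*s) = (s - 5)*(s + 4)*(s)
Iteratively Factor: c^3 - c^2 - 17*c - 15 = (c + 3)*(c^2 - 4*c - 5) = (c + 1)*(c + 3)*(c - 5)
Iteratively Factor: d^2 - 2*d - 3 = (d + 1)*(d - 3)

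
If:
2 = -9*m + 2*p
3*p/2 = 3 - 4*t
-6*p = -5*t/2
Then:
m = -6/37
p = 10/37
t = 24/37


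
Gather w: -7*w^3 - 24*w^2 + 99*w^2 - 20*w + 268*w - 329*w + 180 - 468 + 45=-7*w^3 + 75*w^2 - 81*w - 243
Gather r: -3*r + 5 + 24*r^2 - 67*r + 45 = 24*r^2 - 70*r + 50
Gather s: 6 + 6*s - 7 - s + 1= 5*s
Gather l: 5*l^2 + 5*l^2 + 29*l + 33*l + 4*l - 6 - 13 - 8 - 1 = 10*l^2 + 66*l - 28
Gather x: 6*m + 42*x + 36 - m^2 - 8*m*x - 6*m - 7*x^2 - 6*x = -m^2 - 7*x^2 + x*(36 - 8*m) + 36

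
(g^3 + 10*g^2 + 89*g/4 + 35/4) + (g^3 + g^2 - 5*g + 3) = 2*g^3 + 11*g^2 + 69*g/4 + 47/4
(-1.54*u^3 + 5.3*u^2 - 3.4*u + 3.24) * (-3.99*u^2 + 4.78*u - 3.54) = 6.1446*u^5 - 28.5082*u^4 + 44.3516*u^3 - 47.9416*u^2 + 27.5232*u - 11.4696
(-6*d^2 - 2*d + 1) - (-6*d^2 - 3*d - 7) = d + 8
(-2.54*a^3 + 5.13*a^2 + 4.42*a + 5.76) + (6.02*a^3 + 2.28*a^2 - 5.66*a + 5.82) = 3.48*a^3 + 7.41*a^2 - 1.24*a + 11.58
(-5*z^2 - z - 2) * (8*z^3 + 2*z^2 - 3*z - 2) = -40*z^5 - 18*z^4 - 3*z^3 + 9*z^2 + 8*z + 4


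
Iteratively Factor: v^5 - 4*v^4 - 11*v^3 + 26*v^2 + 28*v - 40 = (v - 5)*(v^4 + v^3 - 6*v^2 - 4*v + 8) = (v - 5)*(v + 2)*(v^3 - v^2 - 4*v + 4) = (v - 5)*(v + 2)^2*(v^2 - 3*v + 2) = (v - 5)*(v - 2)*(v + 2)^2*(v - 1)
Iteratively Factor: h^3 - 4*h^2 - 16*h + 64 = (h - 4)*(h^2 - 16) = (h - 4)^2*(h + 4)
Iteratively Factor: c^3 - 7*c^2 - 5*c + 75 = (c + 3)*(c^2 - 10*c + 25) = (c - 5)*(c + 3)*(c - 5)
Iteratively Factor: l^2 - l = (l)*(l - 1)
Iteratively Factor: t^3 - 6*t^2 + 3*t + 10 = (t + 1)*(t^2 - 7*t + 10) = (t - 5)*(t + 1)*(t - 2)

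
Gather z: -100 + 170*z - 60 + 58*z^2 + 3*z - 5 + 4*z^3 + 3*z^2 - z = 4*z^3 + 61*z^2 + 172*z - 165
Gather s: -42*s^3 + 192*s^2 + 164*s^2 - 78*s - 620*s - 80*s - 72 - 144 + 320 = -42*s^3 + 356*s^2 - 778*s + 104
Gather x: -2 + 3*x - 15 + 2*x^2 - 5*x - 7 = 2*x^2 - 2*x - 24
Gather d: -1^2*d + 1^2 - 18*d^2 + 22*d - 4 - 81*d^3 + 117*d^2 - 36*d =-81*d^3 + 99*d^2 - 15*d - 3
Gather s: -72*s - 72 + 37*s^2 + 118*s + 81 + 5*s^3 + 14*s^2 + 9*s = 5*s^3 + 51*s^2 + 55*s + 9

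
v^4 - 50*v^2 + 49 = (v - 7)*(v - 1)*(v + 1)*(v + 7)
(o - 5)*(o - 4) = o^2 - 9*o + 20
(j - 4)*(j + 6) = j^2 + 2*j - 24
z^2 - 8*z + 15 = (z - 5)*(z - 3)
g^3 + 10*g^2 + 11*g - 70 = (g - 2)*(g + 5)*(g + 7)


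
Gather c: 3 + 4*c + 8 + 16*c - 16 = 20*c - 5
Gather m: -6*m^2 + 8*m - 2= -6*m^2 + 8*m - 2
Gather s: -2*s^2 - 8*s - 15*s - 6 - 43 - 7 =-2*s^2 - 23*s - 56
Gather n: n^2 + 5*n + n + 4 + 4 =n^2 + 6*n + 8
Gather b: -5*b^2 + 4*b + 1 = -5*b^2 + 4*b + 1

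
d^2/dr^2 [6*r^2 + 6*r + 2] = 12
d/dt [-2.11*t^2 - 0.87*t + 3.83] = -4.22*t - 0.87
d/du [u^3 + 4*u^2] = u*(3*u + 8)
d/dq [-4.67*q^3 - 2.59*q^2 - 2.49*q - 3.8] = -14.01*q^2 - 5.18*q - 2.49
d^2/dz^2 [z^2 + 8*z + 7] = 2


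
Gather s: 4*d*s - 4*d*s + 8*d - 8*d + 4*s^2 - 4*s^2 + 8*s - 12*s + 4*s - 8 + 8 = 0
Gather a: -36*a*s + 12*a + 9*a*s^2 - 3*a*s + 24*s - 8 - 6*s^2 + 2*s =a*(9*s^2 - 39*s + 12) - 6*s^2 + 26*s - 8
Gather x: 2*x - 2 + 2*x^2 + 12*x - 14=2*x^2 + 14*x - 16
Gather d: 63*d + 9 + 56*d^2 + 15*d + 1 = 56*d^2 + 78*d + 10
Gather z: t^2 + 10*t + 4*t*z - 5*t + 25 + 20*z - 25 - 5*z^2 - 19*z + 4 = t^2 + 5*t - 5*z^2 + z*(4*t + 1) + 4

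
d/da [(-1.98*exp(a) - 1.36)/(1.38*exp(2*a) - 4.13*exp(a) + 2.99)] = (2.7324*exp(2*a) + 3.7536*exp(a) - 11.537)*exp(a)/(1.9044*exp(4*a) - 11.3988*exp(3*a) + 25.3093*exp(2*a) - 24.6974*exp(a) + 8.9401)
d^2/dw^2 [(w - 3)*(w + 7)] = 2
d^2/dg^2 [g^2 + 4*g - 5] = 2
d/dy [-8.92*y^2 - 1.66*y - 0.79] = -17.84*y - 1.66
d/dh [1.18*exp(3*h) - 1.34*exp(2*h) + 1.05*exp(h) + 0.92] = (3.54*exp(2*h) - 2.68*exp(h) + 1.05)*exp(h)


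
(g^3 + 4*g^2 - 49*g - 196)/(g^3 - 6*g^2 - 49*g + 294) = (g + 4)/(g - 6)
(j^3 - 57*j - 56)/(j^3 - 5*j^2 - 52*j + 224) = (j + 1)/(j - 4)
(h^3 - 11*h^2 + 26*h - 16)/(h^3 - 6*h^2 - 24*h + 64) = (h - 1)/(h + 4)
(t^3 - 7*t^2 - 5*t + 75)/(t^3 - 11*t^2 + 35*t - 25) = (t + 3)/(t - 1)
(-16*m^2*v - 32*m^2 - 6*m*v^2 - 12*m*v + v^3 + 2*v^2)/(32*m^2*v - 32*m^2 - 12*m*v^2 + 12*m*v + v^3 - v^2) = (2*m*v + 4*m + v^2 + 2*v)/(-4*m*v + 4*m + v^2 - v)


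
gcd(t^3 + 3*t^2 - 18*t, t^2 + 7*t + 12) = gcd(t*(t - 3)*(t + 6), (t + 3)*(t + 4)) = 1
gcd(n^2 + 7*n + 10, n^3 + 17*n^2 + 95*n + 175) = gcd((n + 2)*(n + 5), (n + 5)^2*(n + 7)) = n + 5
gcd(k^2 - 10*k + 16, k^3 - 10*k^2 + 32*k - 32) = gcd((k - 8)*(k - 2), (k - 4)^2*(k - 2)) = k - 2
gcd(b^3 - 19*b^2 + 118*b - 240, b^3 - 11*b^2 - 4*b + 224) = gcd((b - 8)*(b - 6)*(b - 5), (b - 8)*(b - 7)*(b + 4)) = b - 8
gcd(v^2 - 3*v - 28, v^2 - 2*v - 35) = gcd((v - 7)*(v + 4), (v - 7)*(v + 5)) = v - 7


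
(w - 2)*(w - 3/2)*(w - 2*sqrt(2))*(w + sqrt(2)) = w^4 - 7*w^3/2 - sqrt(2)*w^3 - w^2 + 7*sqrt(2)*w^2/2 - 3*sqrt(2)*w + 14*w - 12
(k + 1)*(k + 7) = k^2 + 8*k + 7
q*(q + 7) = q^2 + 7*q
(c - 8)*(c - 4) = c^2 - 12*c + 32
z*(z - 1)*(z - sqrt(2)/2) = z^3 - z^2 - sqrt(2)*z^2/2 + sqrt(2)*z/2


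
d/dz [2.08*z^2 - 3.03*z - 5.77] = 4.16*z - 3.03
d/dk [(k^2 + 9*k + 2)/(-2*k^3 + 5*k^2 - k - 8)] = 2*(k^4 + 18*k^3 - 17*k^2 - 18*k - 35)/(4*k^6 - 20*k^5 + 29*k^4 + 22*k^3 - 79*k^2 + 16*k + 64)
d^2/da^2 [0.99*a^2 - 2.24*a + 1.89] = 1.98000000000000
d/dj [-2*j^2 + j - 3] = 1 - 4*j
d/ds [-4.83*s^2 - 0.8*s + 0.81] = -9.66*s - 0.8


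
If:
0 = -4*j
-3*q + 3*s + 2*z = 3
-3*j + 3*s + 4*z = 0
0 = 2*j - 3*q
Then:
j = 0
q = 0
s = 2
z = -3/2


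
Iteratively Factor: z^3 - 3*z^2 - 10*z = (z - 5)*(z^2 + 2*z) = (z - 5)*(z + 2)*(z)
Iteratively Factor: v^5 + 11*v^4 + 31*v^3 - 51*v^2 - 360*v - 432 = (v + 3)*(v^4 + 8*v^3 + 7*v^2 - 72*v - 144) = (v + 3)*(v + 4)*(v^3 + 4*v^2 - 9*v - 36) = (v + 3)^2*(v + 4)*(v^2 + v - 12) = (v - 3)*(v + 3)^2*(v + 4)*(v + 4)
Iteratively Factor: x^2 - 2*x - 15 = (x - 5)*(x + 3)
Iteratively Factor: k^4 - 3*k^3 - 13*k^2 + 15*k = (k - 1)*(k^3 - 2*k^2 - 15*k) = k*(k - 1)*(k^2 - 2*k - 15) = k*(k - 5)*(k - 1)*(k + 3)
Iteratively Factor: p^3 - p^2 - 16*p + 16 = (p + 4)*(p^2 - 5*p + 4) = (p - 4)*(p + 4)*(p - 1)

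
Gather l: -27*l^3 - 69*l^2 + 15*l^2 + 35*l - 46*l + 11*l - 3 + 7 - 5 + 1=-27*l^3 - 54*l^2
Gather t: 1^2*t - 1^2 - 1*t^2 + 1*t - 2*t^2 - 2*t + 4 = 3 - 3*t^2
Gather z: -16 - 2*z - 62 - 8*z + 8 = -10*z - 70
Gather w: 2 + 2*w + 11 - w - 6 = w + 7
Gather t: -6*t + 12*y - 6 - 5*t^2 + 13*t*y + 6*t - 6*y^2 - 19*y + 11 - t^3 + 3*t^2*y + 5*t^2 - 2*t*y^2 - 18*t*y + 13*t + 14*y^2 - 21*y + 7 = -t^3 + 3*t^2*y + t*(-2*y^2 - 5*y + 13) + 8*y^2 - 28*y + 12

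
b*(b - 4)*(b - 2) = b^3 - 6*b^2 + 8*b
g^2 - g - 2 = (g - 2)*(g + 1)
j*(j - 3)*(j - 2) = j^3 - 5*j^2 + 6*j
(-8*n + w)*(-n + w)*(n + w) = 8*n^3 - n^2*w - 8*n*w^2 + w^3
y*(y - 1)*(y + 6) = y^3 + 5*y^2 - 6*y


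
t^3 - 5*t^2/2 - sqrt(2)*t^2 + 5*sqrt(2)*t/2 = t*(t - 5/2)*(t - sqrt(2))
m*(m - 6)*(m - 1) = m^3 - 7*m^2 + 6*m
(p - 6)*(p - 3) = p^2 - 9*p + 18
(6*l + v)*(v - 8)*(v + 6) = 6*l*v^2 - 12*l*v - 288*l + v^3 - 2*v^2 - 48*v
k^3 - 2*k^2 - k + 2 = (k - 2)*(k - 1)*(k + 1)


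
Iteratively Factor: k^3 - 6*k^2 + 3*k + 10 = (k + 1)*(k^2 - 7*k + 10) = (k - 2)*(k + 1)*(k - 5)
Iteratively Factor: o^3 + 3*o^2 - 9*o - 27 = (o - 3)*(o^2 + 6*o + 9) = (o - 3)*(o + 3)*(o + 3)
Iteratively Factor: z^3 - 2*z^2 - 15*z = (z + 3)*(z^2 - 5*z) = (z - 5)*(z + 3)*(z)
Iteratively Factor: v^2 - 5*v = (v)*(v - 5)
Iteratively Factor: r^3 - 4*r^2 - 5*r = (r)*(r^2 - 4*r - 5) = r*(r - 5)*(r + 1)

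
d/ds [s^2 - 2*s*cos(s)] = 2*s*sin(s) + 2*s - 2*cos(s)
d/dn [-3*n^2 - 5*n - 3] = -6*n - 5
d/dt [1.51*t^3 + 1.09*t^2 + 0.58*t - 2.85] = 4.53*t^2 + 2.18*t + 0.58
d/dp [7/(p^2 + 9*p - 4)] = 7*(-2*p - 9)/(p^2 + 9*p - 4)^2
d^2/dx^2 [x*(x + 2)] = 2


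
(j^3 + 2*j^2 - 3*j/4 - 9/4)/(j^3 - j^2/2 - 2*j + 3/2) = (j + 3/2)/(j - 1)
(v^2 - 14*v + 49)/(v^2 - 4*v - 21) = (v - 7)/(v + 3)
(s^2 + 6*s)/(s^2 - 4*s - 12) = s*(s + 6)/(s^2 - 4*s - 12)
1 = 1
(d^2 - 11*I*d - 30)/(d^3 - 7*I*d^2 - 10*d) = (d - 6*I)/(d*(d - 2*I))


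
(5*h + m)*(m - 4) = 5*h*m - 20*h + m^2 - 4*m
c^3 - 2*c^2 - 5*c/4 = c*(c - 5/2)*(c + 1/2)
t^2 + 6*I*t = t*(t + 6*I)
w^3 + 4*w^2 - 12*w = w*(w - 2)*(w + 6)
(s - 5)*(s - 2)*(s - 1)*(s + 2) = s^4 - 6*s^3 + s^2 + 24*s - 20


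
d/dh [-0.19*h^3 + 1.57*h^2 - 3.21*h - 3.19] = -0.57*h^2 + 3.14*h - 3.21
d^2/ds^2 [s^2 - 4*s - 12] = 2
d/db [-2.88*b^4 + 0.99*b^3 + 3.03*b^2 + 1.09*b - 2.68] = -11.52*b^3 + 2.97*b^2 + 6.06*b + 1.09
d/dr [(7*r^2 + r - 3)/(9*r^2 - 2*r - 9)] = (-23*r^2 - 72*r - 15)/(81*r^4 - 36*r^3 - 158*r^2 + 36*r + 81)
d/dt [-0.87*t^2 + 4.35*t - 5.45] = 4.35 - 1.74*t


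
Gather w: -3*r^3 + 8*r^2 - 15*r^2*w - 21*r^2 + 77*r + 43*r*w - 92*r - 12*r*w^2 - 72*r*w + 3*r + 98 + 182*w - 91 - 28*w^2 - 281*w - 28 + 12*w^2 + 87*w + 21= -3*r^3 - 13*r^2 - 12*r + w^2*(-12*r - 16) + w*(-15*r^2 - 29*r - 12)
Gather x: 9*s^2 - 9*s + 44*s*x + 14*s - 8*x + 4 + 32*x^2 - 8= 9*s^2 + 5*s + 32*x^2 + x*(44*s - 8) - 4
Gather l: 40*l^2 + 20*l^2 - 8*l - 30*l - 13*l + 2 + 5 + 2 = 60*l^2 - 51*l + 9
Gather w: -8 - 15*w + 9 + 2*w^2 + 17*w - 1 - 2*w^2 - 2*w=0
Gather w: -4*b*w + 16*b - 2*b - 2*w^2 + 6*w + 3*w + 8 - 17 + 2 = 14*b - 2*w^2 + w*(9 - 4*b) - 7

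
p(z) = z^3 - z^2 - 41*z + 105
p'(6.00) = 55.00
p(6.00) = 39.00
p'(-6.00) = 79.00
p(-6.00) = 99.00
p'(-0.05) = -40.89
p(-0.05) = 107.05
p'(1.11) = -39.52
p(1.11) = 59.63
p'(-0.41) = -39.68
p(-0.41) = 121.57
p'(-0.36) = -39.89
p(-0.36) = 119.58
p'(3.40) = -13.12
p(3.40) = -6.66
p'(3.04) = -19.36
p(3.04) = -0.79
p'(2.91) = -21.42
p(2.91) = 1.86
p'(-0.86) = -37.06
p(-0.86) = 138.88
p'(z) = 3*z^2 - 2*z - 41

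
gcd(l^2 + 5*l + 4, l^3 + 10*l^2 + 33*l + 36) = l + 4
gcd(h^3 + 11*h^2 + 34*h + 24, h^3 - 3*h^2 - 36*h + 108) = h + 6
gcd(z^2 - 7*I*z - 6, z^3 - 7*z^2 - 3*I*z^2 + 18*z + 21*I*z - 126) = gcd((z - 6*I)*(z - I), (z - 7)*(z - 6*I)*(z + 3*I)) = z - 6*I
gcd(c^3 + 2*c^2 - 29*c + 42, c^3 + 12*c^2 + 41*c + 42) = c + 7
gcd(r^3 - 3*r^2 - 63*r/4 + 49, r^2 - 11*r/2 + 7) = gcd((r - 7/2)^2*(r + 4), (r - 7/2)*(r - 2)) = r - 7/2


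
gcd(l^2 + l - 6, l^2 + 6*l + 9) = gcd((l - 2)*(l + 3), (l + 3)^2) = l + 3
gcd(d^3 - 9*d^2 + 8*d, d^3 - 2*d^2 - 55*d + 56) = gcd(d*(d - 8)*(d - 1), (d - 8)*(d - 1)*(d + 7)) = d^2 - 9*d + 8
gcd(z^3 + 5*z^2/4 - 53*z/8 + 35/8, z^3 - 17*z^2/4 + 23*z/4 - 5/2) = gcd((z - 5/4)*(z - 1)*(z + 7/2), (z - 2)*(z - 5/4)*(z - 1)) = z^2 - 9*z/4 + 5/4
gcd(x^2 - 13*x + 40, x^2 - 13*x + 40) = x^2 - 13*x + 40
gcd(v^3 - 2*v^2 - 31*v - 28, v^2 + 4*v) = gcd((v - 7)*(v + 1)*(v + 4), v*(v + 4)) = v + 4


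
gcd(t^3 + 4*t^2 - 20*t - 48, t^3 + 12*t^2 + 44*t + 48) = t^2 + 8*t + 12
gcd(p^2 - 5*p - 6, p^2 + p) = p + 1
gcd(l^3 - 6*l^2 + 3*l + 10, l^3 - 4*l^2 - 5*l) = l^2 - 4*l - 5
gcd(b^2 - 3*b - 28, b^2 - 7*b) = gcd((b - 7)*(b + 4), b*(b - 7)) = b - 7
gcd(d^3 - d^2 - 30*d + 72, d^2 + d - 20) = d - 4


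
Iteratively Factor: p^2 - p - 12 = (p - 4)*(p + 3)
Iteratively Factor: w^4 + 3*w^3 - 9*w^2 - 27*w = (w + 3)*(w^3 - 9*w) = (w - 3)*(w + 3)*(w^2 + 3*w) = (w - 3)*(w + 3)^2*(w)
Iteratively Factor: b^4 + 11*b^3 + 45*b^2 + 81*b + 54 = (b + 2)*(b^3 + 9*b^2 + 27*b + 27) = (b + 2)*(b + 3)*(b^2 + 6*b + 9) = (b + 2)*(b + 3)^2*(b + 3)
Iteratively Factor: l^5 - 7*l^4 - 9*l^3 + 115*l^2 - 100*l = (l)*(l^4 - 7*l^3 - 9*l^2 + 115*l - 100) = l*(l + 4)*(l^3 - 11*l^2 + 35*l - 25) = l*(l - 1)*(l + 4)*(l^2 - 10*l + 25) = l*(l - 5)*(l - 1)*(l + 4)*(l - 5)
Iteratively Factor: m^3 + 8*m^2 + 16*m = (m + 4)*(m^2 + 4*m) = m*(m + 4)*(m + 4)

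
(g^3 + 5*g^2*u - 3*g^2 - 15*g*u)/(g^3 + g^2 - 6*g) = (g^2 + 5*g*u - 3*g - 15*u)/(g^2 + g - 6)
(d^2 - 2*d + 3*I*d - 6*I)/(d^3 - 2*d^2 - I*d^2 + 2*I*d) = (d + 3*I)/(d*(d - I))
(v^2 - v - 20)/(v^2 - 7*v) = (v^2 - v - 20)/(v*(v - 7))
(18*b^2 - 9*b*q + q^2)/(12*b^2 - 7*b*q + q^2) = (-6*b + q)/(-4*b + q)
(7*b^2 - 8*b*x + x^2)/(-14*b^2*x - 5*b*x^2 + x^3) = (-b + x)/(x*(2*b + x))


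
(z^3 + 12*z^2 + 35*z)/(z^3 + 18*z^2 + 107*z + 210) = z/(z + 6)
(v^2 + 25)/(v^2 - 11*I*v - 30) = (v + 5*I)/(v - 6*I)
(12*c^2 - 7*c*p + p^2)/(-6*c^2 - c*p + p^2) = (-4*c + p)/(2*c + p)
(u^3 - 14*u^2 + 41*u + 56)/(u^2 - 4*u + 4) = (u^3 - 14*u^2 + 41*u + 56)/(u^2 - 4*u + 4)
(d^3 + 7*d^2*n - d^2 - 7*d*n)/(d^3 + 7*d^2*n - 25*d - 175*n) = d*(d - 1)/(d^2 - 25)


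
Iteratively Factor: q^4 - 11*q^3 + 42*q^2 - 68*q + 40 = (q - 2)*(q^3 - 9*q^2 + 24*q - 20) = (q - 2)^2*(q^2 - 7*q + 10) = (q - 2)^3*(q - 5)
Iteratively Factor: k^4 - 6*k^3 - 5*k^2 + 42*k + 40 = (k - 4)*(k^3 - 2*k^2 - 13*k - 10) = (k - 5)*(k - 4)*(k^2 + 3*k + 2) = (k - 5)*(k - 4)*(k + 2)*(k + 1)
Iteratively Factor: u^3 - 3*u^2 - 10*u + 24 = (u - 2)*(u^2 - u - 12) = (u - 2)*(u + 3)*(u - 4)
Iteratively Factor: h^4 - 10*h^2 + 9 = (h + 3)*(h^3 - 3*h^2 - h + 3) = (h - 1)*(h + 3)*(h^2 - 2*h - 3) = (h - 3)*(h - 1)*(h + 3)*(h + 1)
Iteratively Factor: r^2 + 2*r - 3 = (r - 1)*(r + 3)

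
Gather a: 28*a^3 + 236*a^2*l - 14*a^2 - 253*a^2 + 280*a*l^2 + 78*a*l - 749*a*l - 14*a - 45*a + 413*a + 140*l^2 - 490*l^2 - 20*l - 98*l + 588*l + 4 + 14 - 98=28*a^3 + a^2*(236*l - 267) + a*(280*l^2 - 671*l + 354) - 350*l^2 + 470*l - 80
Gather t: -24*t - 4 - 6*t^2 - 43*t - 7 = -6*t^2 - 67*t - 11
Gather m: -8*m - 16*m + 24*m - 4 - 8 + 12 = 0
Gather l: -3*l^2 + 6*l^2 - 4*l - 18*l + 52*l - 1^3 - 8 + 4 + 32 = 3*l^2 + 30*l + 27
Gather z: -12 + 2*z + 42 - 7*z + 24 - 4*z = 54 - 9*z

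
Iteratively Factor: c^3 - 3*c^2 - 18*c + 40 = (c + 4)*(c^2 - 7*c + 10) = (c - 2)*(c + 4)*(c - 5)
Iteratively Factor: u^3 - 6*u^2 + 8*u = (u - 4)*(u^2 - 2*u) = (u - 4)*(u - 2)*(u)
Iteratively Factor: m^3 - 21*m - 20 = (m + 1)*(m^2 - m - 20) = (m + 1)*(m + 4)*(m - 5)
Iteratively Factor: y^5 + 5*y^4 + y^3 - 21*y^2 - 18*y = (y + 3)*(y^4 + 2*y^3 - 5*y^2 - 6*y) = (y - 2)*(y + 3)*(y^3 + 4*y^2 + 3*y) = y*(y - 2)*(y + 3)*(y^2 + 4*y + 3) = y*(y - 2)*(y + 3)^2*(y + 1)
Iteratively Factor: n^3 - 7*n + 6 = (n - 2)*(n^2 + 2*n - 3) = (n - 2)*(n - 1)*(n + 3)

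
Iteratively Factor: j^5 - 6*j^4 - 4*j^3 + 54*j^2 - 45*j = (j + 3)*(j^4 - 9*j^3 + 23*j^2 - 15*j) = j*(j + 3)*(j^3 - 9*j^2 + 23*j - 15) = j*(j - 1)*(j + 3)*(j^2 - 8*j + 15) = j*(j - 3)*(j - 1)*(j + 3)*(j - 5)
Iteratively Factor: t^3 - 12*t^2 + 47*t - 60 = (t - 3)*(t^2 - 9*t + 20) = (t - 5)*(t - 3)*(t - 4)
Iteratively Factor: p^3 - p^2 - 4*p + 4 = (p + 2)*(p^2 - 3*p + 2) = (p - 1)*(p + 2)*(p - 2)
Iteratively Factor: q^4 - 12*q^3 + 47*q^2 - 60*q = (q)*(q^3 - 12*q^2 + 47*q - 60) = q*(q - 5)*(q^2 - 7*q + 12) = q*(q - 5)*(q - 3)*(q - 4)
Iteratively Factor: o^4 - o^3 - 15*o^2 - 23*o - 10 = (o + 1)*(o^3 - 2*o^2 - 13*o - 10) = (o + 1)^2*(o^2 - 3*o - 10) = (o + 1)^2*(o + 2)*(o - 5)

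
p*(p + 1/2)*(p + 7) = p^3 + 15*p^2/2 + 7*p/2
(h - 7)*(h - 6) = h^2 - 13*h + 42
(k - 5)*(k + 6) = k^2 + k - 30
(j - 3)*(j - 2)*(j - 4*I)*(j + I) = j^4 - 5*j^3 - 3*I*j^3 + 10*j^2 + 15*I*j^2 - 20*j - 18*I*j + 24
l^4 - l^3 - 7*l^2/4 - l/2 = l*(l - 2)*(l + 1/2)^2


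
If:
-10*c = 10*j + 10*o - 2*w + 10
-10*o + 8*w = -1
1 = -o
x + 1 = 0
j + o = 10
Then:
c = -451/40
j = 11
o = -1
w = -11/8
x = -1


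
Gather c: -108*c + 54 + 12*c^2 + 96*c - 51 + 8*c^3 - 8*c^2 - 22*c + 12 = 8*c^3 + 4*c^2 - 34*c + 15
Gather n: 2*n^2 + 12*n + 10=2*n^2 + 12*n + 10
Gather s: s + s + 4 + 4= 2*s + 8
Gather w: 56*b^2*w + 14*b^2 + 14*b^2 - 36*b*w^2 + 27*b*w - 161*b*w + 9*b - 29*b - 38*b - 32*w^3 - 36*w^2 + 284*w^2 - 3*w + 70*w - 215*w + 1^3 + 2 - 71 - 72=28*b^2 - 58*b - 32*w^3 + w^2*(248 - 36*b) + w*(56*b^2 - 134*b - 148) - 140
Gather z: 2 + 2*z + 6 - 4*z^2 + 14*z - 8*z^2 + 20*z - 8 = -12*z^2 + 36*z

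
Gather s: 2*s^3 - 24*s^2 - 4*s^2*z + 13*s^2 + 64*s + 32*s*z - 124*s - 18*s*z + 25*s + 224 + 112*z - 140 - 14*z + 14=2*s^3 + s^2*(-4*z - 11) + s*(14*z - 35) + 98*z + 98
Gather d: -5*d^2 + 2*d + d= -5*d^2 + 3*d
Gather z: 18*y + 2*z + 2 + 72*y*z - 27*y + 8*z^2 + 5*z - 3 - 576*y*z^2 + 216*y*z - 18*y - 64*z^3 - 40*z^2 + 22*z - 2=-27*y - 64*z^3 + z^2*(-576*y - 32) + z*(288*y + 29) - 3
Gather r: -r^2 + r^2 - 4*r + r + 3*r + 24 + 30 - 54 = 0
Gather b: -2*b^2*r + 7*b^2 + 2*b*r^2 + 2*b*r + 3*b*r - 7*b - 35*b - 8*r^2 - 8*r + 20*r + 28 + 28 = b^2*(7 - 2*r) + b*(2*r^2 + 5*r - 42) - 8*r^2 + 12*r + 56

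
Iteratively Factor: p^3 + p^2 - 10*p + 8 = (p + 4)*(p^2 - 3*p + 2) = (p - 1)*(p + 4)*(p - 2)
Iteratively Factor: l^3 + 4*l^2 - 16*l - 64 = (l + 4)*(l^2 - 16) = (l - 4)*(l + 4)*(l + 4)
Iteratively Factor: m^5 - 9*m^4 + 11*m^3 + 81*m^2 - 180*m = (m)*(m^4 - 9*m^3 + 11*m^2 + 81*m - 180) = m*(m + 3)*(m^3 - 12*m^2 + 47*m - 60) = m*(m - 5)*(m + 3)*(m^2 - 7*m + 12) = m*(m - 5)*(m - 3)*(m + 3)*(m - 4)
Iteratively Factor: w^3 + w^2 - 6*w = (w + 3)*(w^2 - 2*w) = (w - 2)*(w + 3)*(w)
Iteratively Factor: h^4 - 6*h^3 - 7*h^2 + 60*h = (h - 5)*(h^3 - h^2 - 12*h) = h*(h - 5)*(h^2 - h - 12) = h*(h - 5)*(h - 4)*(h + 3)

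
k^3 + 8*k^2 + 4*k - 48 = (k - 2)*(k + 4)*(k + 6)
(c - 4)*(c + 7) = c^2 + 3*c - 28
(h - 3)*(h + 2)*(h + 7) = h^3 + 6*h^2 - 13*h - 42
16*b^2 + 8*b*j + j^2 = (4*b + j)^2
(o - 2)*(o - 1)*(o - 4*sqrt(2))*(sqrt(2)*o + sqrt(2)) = sqrt(2)*o^4 - 8*o^3 - 2*sqrt(2)*o^3 - sqrt(2)*o^2 + 16*o^2 + 2*sqrt(2)*o + 8*o - 16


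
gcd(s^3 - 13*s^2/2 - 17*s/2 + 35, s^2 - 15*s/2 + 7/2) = s - 7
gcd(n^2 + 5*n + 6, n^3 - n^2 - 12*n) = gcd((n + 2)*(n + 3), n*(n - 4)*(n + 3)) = n + 3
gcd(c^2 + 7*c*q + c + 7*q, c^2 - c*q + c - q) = c + 1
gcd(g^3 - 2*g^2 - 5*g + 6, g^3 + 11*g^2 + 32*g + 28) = g + 2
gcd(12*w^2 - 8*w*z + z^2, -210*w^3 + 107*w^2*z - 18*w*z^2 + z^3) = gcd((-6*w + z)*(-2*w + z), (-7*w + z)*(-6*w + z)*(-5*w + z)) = -6*w + z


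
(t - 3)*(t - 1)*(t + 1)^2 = t^4 - 2*t^3 - 4*t^2 + 2*t + 3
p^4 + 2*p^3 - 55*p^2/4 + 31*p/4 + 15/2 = (p - 2)*(p - 3/2)*(p + 1/2)*(p + 5)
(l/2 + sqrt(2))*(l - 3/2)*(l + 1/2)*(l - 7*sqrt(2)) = l^4/2 - 5*sqrt(2)*l^3/2 - l^3/2 - 115*l^2/8 + 5*sqrt(2)*l^2/2 + 15*sqrt(2)*l/8 + 14*l + 21/2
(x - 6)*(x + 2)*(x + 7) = x^3 + 3*x^2 - 40*x - 84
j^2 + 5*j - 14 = (j - 2)*(j + 7)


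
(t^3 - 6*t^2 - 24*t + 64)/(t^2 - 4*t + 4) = (t^2 - 4*t - 32)/(t - 2)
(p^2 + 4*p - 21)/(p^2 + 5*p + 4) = (p^2 + 4*p - 21)/(p^2 + 5*p + 4)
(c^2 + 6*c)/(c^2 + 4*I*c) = (c + 6)/(c + 4*I)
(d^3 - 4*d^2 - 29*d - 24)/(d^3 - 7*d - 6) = (d^2 - 5*d - 24)/(d^2 - d - 6)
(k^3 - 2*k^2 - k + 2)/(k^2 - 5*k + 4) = (k^2 - k - 2)/(k - 4)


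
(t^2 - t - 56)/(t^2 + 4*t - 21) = (t - 8)/(t - 3)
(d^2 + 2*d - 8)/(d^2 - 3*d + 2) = (d + 4)/(d - 1)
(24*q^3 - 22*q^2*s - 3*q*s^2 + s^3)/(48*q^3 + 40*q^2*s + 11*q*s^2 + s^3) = (6*q^2 - 7*q*s + s^2)/(12*q^2 + 7*q*s + s^2)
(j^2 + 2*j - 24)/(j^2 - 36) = (j - 4)/(j - 6)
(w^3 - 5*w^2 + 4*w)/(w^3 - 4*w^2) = (w - 1)/w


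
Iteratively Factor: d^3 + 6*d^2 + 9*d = (d)*(d^2 + 6*d + 9) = d*(d + 3)*(d + 3)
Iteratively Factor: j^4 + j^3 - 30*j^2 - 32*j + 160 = (j + 4)*(j^3 - 3*j^2 - 18*j + 40) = (j - 2)*(j + 4)*(j^2 - j - 20) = (j - 2)*(j + 4)^2*(j - 5)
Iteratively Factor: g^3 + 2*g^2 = (g)*(g^2 + 2*g) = g^2*(g + 2)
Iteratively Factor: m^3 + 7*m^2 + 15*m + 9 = (m + 3)*(m^2 + 4*m + 3) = (m + 3)^2*(m + 1)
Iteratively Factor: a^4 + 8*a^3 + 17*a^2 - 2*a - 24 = (a + 4)*(a^3 + 4*a^2 + a - 6) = (a + 3)*(a + 4)*(a^2 + a - 2) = (a + 2)*(a + 3)*(a + 4)*(a - 1)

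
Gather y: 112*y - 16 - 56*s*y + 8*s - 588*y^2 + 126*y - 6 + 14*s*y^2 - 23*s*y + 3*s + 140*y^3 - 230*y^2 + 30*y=11*s + 140*y^3 + y^2*(14*s - 818) + y*(268 - 79*s) - 22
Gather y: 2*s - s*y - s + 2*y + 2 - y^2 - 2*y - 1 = -s*y + s - y^2 + 1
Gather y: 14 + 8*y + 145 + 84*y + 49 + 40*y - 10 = 132*y + 198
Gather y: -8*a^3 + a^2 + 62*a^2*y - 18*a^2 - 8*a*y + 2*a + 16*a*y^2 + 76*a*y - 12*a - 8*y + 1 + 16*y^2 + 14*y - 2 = -8*a^3 - 17*a^2 - 10*a + y^2*(16*a + 16) + y*(62*a^2 + 68*a + 6) - 1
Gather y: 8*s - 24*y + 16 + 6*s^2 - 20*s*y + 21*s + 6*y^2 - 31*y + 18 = 6*s^2 + 29*s + 6*y^2 + y*(-20*s - 55) + 34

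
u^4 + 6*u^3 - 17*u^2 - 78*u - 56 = (u - 4)*(u + 1)*(u + 2)*(u + 7)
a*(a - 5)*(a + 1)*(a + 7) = a^4 + 3*a^3 - 33*a^2 - 35*a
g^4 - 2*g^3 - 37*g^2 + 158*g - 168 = (g - 4)*(g - 3)*(g - 2)*(g + 7)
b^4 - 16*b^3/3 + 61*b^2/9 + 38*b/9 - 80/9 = (b - 8/3)*(b - 2)*(b - 5/3)*(b + 1)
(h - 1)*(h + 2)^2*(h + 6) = h^4 + 9*h^3 + 18*h^2 - 4*h - 24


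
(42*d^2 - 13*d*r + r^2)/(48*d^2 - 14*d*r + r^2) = (-7*d + r)/(-8*d + r)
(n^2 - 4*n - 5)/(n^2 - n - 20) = (n + 1)/(n + 4)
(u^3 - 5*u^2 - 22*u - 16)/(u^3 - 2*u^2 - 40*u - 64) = (u + 1)/(u + 4)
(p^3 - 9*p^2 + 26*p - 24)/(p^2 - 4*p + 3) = (p^2 - 6*p + 8)/(p - 1)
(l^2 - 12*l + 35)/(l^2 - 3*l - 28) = (l - 5)/(l + 4)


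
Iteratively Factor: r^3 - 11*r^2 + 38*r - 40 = (r - 4)*(r^2 - 7*r + 10) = (r - 5)*(r - 4)*(r - 2)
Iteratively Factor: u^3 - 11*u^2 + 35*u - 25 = (u - 5)*(u^2 - 6*u + 5) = (u - 5)*(u - 1)*(u - 5)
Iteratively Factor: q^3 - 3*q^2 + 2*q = (q - 1)*(q^2 - 2*q) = q*(q - 1)*(q - 2)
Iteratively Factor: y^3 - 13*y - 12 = (y - 4)*(y^2 + 4*y + 3) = (y - 4)*(y + 1)*(y + 3)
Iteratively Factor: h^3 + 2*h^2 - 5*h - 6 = (h - 2)*(h^2 + 4*h + 3) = (h - 2)*(h + 1)*(h + 3)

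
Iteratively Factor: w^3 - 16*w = (w)*(w^2 - 16) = w*(w + 4)*(w - 4)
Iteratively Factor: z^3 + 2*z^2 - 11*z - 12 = (z + 4)*(z^2 - 2*z - 3) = (z + 1)*(z + 4)*(z - 3)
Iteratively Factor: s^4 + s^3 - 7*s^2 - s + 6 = (s - 1)*(s^3 + 2*s^2 - 5*s - 6) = (s - 1)*(s + 3)*(s^2 - s - 2) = (s - 1)*(s + 1)*(s + 3)*(s - 2)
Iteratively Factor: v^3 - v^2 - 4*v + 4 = (v - 1)*(v^2 - 4) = (v - 1)*(v + 2)*(v - 2)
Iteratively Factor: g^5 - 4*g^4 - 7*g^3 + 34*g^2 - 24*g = (g - 2)*(g^4 - 2*g^3 - 11*g^2 + 12*g) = (g - 2)*(g + 3)*(g^3 - 5*g^2 + 4*g) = g*(g - 2)*(g + 3)*(g^2 - 5*g + 4) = g*(g - 2)*(g - 1)*(g + 3)*(g - 4)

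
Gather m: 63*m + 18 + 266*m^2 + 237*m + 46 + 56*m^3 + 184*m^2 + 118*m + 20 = 56*m^3 + 450*m^2 + 418*m + 84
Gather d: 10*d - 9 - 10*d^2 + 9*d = -10*d^2 + 19*d - 9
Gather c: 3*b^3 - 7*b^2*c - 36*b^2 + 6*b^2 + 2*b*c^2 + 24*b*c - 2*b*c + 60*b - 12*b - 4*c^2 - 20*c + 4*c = 3*b^3 - 30*b^2 + 48*b + c^2*(2*b - 4) + c*(-7*b^2 + 22*b - 16)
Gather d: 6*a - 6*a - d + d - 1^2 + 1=0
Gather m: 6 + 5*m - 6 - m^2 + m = -m^2 + 6*m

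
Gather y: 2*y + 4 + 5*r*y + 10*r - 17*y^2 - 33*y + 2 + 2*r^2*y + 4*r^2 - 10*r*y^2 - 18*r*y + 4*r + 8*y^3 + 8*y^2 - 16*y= 4*r^2 + 14*r + 8*y^3 + y^2*(-10*r - 9) + y*(2*r^2 - 13*r - 47) + 6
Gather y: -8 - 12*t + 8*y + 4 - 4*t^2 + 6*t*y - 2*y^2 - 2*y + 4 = -4*t^2 - 12*t - 2*y^2 + y*(6*t + 6)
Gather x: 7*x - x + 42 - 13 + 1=6*x + 30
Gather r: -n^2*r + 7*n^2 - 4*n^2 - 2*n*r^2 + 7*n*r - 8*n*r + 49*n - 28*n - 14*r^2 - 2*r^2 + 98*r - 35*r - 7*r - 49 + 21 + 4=3*n^2 + 21*n + r^2*(-2*n - 16) + r*(-n^2 - n + 56) - 24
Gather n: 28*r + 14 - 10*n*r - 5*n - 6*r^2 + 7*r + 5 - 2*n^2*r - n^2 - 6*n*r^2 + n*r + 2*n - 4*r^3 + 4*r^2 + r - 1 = n^2*(-2*r - 1) + n*(-6*r^2 - 9*r - 3) - 4*r^3 - 2*r^2 + 36*r + 18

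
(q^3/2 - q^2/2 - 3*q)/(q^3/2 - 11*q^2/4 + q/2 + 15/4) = 2*q*(q^2 - q - 6)/(2*q^3 - 11*q^2 + 2*q + 15)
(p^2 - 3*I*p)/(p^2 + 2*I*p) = (p - 3*I)/(p + 2*I)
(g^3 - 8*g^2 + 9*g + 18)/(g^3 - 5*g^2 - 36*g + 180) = (g^2 - 2*g - 3)/(g^2 + g - 30)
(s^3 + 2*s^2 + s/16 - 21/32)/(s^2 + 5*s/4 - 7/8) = s + 3/4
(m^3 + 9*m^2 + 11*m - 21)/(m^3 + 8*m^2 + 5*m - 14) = (m + 3)/(m + 2)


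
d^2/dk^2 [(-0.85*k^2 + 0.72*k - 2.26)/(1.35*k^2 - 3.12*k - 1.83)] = (-4.536*k^3 - 37.31265*k^2 + 67.78728*k - 69.081102)/(2.460375*k^6 - 17.0586*k^5 + 29.418795*k^4 + 15.876432*k^3 - 39.878811*k^2 - 31.345704*k - 6.128487)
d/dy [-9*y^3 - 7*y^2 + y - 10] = -27*y^2 - 14*y + 1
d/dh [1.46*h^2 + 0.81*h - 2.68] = 2.92*h + 0.81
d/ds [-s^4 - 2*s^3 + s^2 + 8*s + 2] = -4*s^3 - 6*s^2 + 2*s + 8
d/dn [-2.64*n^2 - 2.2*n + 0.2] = -5.28*n - 2.2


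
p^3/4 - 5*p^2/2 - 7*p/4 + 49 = (p/4 + 1)*(p - 7)^2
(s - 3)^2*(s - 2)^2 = s^4 - 10*s^3 + 37*s^2 - 60*s + 36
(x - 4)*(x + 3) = x^2 - x - 12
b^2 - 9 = (b - 3)*(b + 3)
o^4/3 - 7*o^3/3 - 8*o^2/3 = o^2*(o/3 + 1/3)*(o - 8)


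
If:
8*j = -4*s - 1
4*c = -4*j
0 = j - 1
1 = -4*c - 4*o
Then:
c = -1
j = 1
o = 3/4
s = -9/4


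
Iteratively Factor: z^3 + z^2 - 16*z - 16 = (z + 4)*(z^2 - 3*z - 4) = (z + 1)*(z + 4)*(z - 4)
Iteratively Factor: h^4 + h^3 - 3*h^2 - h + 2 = (h - 1)*(h^3 + 2*h^2 - h - 2) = (h - 1)*(h + 1)*(h^2 + h - 2) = (h - 1)*(h + 1)*(h + 2)*(h - 1)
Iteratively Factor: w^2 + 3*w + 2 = (w + 2)*(w + 1)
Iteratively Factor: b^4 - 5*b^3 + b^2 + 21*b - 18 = (b + 2)*(b^3 - 7*b^2 + 15*b - 9) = (b - 3)*(b + 2)*(b^2 - 4*b + 3) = (b - 3)*(b - 1)*(b + 2)*(b - 3)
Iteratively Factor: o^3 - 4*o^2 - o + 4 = (o - 1)*(o^2 - 3*o - 4) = (o - 4)*(o - 1)*(o + 1)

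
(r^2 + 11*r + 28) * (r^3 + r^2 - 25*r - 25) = r^5 + 12*r^4 + 14*r^3 - 272*r^2 - 975*r - 700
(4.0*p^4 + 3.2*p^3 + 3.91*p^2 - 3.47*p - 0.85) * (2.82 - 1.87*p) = -7.48*p^5 + 5.296*p^4 + 1.7123*p^3 + 17.5151*p^2 - 8.1959*p - 2.397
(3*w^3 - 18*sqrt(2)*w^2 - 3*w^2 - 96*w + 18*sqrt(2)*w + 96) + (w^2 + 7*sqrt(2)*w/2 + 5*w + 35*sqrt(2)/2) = 3*w^3 - 18*sqrt(2)*w^2 - 2*w^2 - 91*w + 43*sqrt(2)*w/2 + 35*sqrt(2)/2 + 96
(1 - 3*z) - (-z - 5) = 6 - 2*z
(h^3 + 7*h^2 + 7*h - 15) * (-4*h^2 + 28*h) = -4*h^5 + 168*h^3 + 256*h^2 - 420*h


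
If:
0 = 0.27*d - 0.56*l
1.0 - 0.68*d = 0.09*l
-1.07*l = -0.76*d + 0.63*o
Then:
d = 1.38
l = 0.67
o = 0.54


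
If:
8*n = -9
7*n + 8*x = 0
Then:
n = -9/8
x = 63/64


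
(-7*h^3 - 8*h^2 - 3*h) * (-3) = 21*h^3 + 24*h^2 + 9*h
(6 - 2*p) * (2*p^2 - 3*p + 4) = -4*p^3 + 18*p^2 - 26*p + 24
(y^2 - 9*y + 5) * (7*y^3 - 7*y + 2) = 7*y^5 - 63*y^4 + 28*y^3 + 65*y^2 - 53*y + 10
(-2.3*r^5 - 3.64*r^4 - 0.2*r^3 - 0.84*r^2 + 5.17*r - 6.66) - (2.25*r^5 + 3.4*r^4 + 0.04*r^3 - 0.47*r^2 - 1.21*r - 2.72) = -4.55*r^5 - 7.04*r^4 - 0.24*r^3 - 0.37*r^2 + 6.38*r - 3.94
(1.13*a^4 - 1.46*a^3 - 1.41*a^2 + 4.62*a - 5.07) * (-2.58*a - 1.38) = -2.9154*a^5 + 2.2074*a^4 + 5.6526*a^3 - 9.9738*a^2 + 6.705*a + 6.9966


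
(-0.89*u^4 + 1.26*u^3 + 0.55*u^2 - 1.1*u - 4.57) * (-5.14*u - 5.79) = 4.5746*u^5 - 1.3233*u^4 - 10.1224*u^3 + 2.4695*u^2 + 29.8588*u + 26.4603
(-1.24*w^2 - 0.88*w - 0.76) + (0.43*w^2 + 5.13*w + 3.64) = -0.81*w^2 + 4.25*w + 2.88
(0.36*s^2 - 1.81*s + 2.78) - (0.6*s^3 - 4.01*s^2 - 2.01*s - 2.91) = -0.6*s^3 + 4.37*s^2 + 0.2*s + 5.69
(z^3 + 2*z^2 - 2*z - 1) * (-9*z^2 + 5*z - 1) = -9*z^5 - 13*z^4 + 27*z^3 - 3*z^2 - 3*z + 1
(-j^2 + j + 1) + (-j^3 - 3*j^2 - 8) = -j^3 - 4*j^2 + j - 7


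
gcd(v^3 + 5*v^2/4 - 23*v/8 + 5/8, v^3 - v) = v - 1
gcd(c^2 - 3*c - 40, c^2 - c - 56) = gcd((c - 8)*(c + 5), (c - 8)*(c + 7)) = c - 8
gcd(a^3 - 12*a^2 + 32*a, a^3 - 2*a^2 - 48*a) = a^2 - 8*a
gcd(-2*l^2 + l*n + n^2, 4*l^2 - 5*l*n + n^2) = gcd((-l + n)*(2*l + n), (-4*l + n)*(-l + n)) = l - n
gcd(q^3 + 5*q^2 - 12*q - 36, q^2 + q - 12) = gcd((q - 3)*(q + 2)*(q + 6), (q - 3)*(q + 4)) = q - 3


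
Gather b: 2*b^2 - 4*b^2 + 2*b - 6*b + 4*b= -2*b^2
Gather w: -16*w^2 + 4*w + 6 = -16*w^2 + 4*w + 6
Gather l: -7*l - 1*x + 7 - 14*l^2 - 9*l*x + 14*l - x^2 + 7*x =-14*l^2 + l*(7 - 9*x) - x^2 + 6*x + 7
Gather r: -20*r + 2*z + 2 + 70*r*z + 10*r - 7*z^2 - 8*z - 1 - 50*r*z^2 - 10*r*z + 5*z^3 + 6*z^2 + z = r*(-50*z^2 + 60*z - 10) + 5*z^3 - z^2 - 5*z + 1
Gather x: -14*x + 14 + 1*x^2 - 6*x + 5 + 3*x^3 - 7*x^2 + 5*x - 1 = 3*x^3 - 6*x^2 - 15*x + 18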